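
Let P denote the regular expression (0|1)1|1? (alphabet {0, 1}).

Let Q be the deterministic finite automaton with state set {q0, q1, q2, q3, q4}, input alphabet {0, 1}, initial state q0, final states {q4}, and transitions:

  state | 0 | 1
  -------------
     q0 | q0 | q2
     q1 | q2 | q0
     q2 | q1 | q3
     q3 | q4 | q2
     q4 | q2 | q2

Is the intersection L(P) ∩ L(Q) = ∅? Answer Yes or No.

Converting the expression P to a DFA (subset construction, then merging equivalent states) gives the minimal DFA with states {p0, p1, p2, p3, p4}, start state p0, accepting states {p0, p2, p4} and transitions p0: 0→p1, 1→p2; p1: 0→p3, 1→p4; p2: 0→p3, 1→p4; p3: 0→p3, 1→p3; p4: 0→p3, 1→p3.
Exploring the product automaton P × Q from the start pair (p0, q0), following both machines on each input symbol, reaches 10 state pairs: (p0, q0), (p1, q0), (p2, q2), (p3, q0), (p4, q2), (p3, q1), (p4, q3), (p3, q2), (p3, q3), (p3, q4).
P accepts in {p0, p2, p4} and Q accepts in {q4}; no reachable pair has both components accepting, so no string drives both machines to acceptance simultaneously and L(P) ∩ L(Q) = ∅.
So no string is accepted by both, and the intersection is empty.

Yes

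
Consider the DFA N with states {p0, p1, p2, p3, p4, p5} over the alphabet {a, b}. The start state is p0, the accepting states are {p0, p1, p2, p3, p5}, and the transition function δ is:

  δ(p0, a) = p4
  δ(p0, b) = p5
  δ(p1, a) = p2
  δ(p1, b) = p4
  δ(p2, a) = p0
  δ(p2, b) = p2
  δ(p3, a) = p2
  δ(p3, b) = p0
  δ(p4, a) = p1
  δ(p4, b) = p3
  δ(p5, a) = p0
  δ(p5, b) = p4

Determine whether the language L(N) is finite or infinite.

State p0 is reachable from the start and can reach an accepting state, and it lies on the cycle p0 → p4 → p1 → p2 → p0.
Traversing that cycle any number of times yields accepted strings of unbounded length, so the language is infinite.

infinite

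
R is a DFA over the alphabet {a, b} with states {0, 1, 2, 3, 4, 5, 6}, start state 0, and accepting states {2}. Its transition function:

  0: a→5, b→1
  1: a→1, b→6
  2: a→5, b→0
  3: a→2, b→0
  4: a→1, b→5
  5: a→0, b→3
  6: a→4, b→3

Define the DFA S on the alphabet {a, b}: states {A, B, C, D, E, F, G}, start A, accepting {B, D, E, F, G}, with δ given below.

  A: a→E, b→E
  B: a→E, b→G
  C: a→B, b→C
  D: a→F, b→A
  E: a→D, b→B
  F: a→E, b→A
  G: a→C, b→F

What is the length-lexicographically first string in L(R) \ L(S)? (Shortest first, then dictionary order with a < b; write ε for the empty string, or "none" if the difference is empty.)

The string bbba is accepted by R but not by S.
No shorter string lies in the difference, and bbba is the lexicographically first length-4 string in L(R) \ L(S).

bbba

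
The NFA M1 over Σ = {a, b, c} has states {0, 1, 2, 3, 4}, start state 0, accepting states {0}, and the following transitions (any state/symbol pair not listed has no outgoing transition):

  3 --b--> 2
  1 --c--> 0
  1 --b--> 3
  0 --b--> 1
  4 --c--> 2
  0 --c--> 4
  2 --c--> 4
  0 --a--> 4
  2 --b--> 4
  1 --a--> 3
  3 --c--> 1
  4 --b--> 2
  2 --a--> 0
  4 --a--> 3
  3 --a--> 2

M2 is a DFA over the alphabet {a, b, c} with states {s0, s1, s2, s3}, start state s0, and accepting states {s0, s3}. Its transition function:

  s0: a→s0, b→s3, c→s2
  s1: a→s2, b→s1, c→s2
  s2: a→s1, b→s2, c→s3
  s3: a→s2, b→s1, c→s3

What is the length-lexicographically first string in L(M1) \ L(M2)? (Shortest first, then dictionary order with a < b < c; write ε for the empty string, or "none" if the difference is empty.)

The string aba is accepted by M1 but not by M2.
No shorter string lies in the difference, and aba is the lexicographically first length-3 string in L(M1) \ L(M2).

aba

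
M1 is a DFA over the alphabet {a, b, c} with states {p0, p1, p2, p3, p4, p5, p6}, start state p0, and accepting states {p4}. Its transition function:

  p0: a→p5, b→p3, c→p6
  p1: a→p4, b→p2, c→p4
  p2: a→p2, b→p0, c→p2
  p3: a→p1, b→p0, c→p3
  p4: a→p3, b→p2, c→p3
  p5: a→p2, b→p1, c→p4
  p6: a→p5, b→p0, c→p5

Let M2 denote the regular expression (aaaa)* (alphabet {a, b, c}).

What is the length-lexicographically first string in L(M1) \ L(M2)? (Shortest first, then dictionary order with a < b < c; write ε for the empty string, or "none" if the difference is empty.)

The string ac is accepted by M1 but not by M2.
No shorter string lies in the difference, and ac is the lexicographically first length-2 string in L(M1) \ L(M2).

ac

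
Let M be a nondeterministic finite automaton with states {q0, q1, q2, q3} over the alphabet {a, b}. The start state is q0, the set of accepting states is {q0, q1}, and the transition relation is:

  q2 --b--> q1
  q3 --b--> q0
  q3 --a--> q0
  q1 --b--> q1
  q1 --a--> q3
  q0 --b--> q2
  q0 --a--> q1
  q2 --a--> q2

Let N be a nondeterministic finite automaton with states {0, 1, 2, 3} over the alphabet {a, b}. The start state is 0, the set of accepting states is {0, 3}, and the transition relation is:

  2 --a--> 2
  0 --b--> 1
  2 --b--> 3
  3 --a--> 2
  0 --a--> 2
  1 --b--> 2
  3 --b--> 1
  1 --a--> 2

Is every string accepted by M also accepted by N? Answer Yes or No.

No

The string a is in L(M) but not in L(N).
So L(M) ⊄ L(N).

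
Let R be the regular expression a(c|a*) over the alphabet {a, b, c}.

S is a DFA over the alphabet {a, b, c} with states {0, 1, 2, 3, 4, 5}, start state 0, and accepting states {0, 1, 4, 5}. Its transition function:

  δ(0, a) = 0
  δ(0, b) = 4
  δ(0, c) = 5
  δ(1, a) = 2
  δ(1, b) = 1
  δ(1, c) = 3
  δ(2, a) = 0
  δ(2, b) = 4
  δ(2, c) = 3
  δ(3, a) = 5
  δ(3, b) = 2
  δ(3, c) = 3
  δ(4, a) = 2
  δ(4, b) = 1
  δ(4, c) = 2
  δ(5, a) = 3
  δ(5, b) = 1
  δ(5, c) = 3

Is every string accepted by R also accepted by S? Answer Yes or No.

Converting the expression R to a DFA (subset construction, then merging equivalent states) gives the minimal DFA with states {r0, r1, r2, r3, r4}, start state r0, accepting states {r1, r3, r4} and transitions r0: a→r1, b→r2, c→r2; r1: a→r3, b→r2, c→r4; r2: a→r2, b→r2, c→r2; r3: a→r3, b→r2, c→r2; r4: a→r2, b→r2, c→r2.
Exploring the product automaton R × S from the start pair (r0, 0), following both machines on each input symbol, reaches 10 state pairs: (r0, 0), (r1, 0), (r2, 4), (r2, 5), (r3, 0), (r4, 5), (r2, 2), (r2, 1), (r2, 3), (r2, 0).
R accepts in {r1, r3, r4} and S accepts in {0, 1, 4, 5}. The reachable pairs whose R-component is accepting are (r1, 0), (r3, 0), (r4, 5); in each of them the S-component is accepting too, so the product for L(R) \ L(S) (R-component accepting, S-component rejecting) has no reachable accepting pair and the difference is empty.
Hence every string in L(R) is also in L(S).

Yes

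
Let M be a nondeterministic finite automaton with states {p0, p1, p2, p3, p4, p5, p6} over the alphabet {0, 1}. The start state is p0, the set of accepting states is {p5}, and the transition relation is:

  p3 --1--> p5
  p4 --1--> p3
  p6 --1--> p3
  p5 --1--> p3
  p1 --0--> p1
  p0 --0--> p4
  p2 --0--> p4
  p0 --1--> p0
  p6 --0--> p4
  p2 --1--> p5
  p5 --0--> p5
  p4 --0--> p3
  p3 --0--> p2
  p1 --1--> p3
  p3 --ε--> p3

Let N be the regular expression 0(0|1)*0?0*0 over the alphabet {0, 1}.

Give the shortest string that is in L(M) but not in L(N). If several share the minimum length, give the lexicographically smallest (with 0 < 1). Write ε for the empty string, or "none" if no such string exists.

The string 001 is accepted by M but not by N.
No shorter string lies in the difference, and 001 is the lexicographically first length-3 string in L(M) \ L(N).

001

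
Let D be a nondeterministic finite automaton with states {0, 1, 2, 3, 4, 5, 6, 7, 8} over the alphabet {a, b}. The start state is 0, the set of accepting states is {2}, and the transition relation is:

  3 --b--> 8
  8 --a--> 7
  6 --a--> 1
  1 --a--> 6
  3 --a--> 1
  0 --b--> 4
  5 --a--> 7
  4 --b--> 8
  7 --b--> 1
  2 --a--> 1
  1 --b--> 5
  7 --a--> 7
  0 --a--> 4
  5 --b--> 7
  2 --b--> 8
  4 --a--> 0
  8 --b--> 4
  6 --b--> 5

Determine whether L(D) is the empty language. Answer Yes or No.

Yes

The states reachable from the start state are {0, 1, 4, 5, 6, 7, 8}.
None of the accepting states {2} is reachable, so no string is accepted and L(D) = ∅.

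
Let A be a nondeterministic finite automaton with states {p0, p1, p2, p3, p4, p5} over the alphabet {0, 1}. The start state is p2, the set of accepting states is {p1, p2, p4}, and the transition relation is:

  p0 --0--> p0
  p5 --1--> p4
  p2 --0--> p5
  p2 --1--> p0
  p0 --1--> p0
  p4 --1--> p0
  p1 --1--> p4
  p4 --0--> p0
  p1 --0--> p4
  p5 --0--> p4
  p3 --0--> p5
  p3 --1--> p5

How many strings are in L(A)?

3

The useful subgraph on states {p2, p4, p5} is acyclic, so L(A) is finite; the longest accepting path visits 3 useful states, giving maximum string length 2.
Counting accepting paths from p2 by length: 1 of length 0, 2 of length 2. Total 3.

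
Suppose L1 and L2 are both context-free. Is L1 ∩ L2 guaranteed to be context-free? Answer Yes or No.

{aⁿbⁿcᵐ : m,n≥0} and {aᵐbⁿcⁿ : m,n≥0} are both context-free, but their intersection {aⁿbⁿcⁿ : n≥0} is not (pumping lemma).

No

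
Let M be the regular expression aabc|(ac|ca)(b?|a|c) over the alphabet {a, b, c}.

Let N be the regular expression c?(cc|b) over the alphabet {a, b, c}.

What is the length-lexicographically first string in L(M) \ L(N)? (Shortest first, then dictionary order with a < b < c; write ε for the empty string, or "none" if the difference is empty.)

The string ac is accepted by M but not by N.
No shorter string lies in the difference, and ac is the lexicographically first length-2 string in L(M) \ L(N).

ac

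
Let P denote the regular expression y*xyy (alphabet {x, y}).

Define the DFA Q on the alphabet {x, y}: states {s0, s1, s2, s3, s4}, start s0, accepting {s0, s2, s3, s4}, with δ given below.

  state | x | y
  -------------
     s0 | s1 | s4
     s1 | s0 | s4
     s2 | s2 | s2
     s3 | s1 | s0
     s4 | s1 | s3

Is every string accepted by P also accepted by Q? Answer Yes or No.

Yes

Converting the expression P to a DFA (subset construction, then merging equivalent states) gives the minimal DFA with states {p0, p1, p2, p3, p4}, start state p0, accepting states {p4} and transitions p0: x→p1, y→p0; p1: x→p2, y→p3; p2: x→p2, y→p2; p3: x→p2, y→p4; p4: x→p2, y→p2.
Exploring the product automaton P × Q from the start pair (p0, s0), following both machines on each input symbol, reaches 10 state pairs: (p0, s0), (p1, s1), (p0, s4), (p2, s0), (p3, s4), (p0, s3), (p2, s1), (p2, s4), (p4, s3), (p2, s3).
P accepts in {p4} and Q accepts in {s0, s2, s3, s4}. The reachable pairs whose P-component is accepting are (p4, s3); in each of them the Q-component is accepting too, so the product for L(P) \ L(Q) (P-component accepting, Q-component rejecting) has no reachable accepting pair and the difference is empty.
Hence every string in L(P) is also in L(Q).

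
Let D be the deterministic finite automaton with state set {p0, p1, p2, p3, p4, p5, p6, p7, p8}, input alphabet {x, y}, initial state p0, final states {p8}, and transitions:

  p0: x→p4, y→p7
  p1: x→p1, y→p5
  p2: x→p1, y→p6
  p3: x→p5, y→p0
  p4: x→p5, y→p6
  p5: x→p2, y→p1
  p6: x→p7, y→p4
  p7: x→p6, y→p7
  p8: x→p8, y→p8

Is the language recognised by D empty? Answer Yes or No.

Yes

The states reachable from the start state are {p0, p1, p2, p4, p5, p6, p7}.
None of the accepting states {p8} is reachable, so no string is accepted and L(D) = ∅.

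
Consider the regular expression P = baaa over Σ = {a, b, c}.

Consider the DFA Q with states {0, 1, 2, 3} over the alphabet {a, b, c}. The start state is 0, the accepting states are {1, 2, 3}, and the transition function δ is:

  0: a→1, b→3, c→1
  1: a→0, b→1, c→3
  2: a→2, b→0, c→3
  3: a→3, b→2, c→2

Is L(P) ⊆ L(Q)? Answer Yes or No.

Converting the expression P to a DFA (subset construction, then merging equivalent states) gives the minimal DFA with states {p0, p1, p2, p3, p4, p5}, start state p0, accepting states {p5} and transitions p0: a→p1, b→p2, c→p1; p1: a→p1, b→p1, c→p1; p2: a→p3, b→p1, c→p1; p3: a→p4, b→p1, c→p1; p4: a→p5, b→p1, c→p1; p5: a→p1, b→p1, c→p1.
Exploring the product automaton P × Q from the start pair (p0, 0), following both machines on each input symbol, reaches 9 state pairs: (p0, 0), (p1, 1), (p2, 3), (p1, 0), (p1, 3), (p3, 3), (p1, 2), (p4, 3), (p5, 3).
P accepts in {p5} and Q accepts in {1, 2, 3}. The reachable pairs whose P-component is accepting are (p5, 3); in each of them the Q-component is accepting too, so the product for L(P) \ L(Q) (P-component accepting, Q-component rejecting) has no reachable accepting pair and the difference is empty.
Hence every string in L(P) is also in L(Q).

Yes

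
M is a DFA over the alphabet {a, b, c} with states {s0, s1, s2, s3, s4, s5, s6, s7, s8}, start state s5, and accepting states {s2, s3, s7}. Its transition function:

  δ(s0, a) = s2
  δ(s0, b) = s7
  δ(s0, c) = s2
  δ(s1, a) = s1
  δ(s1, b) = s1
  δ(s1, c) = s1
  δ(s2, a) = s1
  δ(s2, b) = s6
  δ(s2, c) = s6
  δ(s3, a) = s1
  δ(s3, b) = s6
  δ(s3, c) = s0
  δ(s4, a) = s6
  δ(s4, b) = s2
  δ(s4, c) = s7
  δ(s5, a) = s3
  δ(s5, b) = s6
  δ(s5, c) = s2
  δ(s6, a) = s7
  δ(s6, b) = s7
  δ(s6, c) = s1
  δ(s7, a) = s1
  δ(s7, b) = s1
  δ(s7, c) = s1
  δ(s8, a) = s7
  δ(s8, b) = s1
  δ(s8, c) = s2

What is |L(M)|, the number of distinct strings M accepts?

21

The useful subgraph on states {s0, s2, s3, s5, s6, s7} is acyclic, so L(M) is finite; the longest accepting path visits 6 useful states, giving maximum string length 5.
Counting accepting paths from s5 by length: 2 of length 1, 2 of length 2, 9 of length 3, 8 of length 5. Total 21.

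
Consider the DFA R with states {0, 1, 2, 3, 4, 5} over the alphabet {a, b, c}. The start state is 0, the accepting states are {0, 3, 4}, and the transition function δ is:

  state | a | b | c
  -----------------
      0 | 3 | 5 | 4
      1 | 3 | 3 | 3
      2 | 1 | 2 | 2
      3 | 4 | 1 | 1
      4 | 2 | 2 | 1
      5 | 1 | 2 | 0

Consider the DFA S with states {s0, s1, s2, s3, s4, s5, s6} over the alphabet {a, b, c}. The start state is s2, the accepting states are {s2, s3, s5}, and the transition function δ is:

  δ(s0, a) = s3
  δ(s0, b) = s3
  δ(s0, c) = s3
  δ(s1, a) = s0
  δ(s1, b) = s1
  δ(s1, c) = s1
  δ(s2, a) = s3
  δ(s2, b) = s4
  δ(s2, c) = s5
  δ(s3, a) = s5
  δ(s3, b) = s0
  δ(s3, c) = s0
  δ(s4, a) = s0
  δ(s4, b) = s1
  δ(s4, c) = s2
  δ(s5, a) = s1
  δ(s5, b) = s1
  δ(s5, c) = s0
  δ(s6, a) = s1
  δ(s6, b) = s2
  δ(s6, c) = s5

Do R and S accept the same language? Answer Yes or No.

Exploring the product automaton R × S from the start pair (0, s2), following both machines on each input symbol, reaches 6 state pairs: (0, s2), (3, s3), (5, s4), (4, s5), (1, s0), (2, s1).
R accepts in {0, 3, 4} and S accepts in {s2, s3, s5}. In every reachable pair the two components are either both accepting — (0, s2), (3, s3), (4, s5) — or both non-accepting, so no string is accepted by exactly one of the machines: L(R) \ L(S) and L(S) \ L(R) are both empty.
Hence every string is accepted by R iff it is accepted by S, and the two languages coincide.

Yes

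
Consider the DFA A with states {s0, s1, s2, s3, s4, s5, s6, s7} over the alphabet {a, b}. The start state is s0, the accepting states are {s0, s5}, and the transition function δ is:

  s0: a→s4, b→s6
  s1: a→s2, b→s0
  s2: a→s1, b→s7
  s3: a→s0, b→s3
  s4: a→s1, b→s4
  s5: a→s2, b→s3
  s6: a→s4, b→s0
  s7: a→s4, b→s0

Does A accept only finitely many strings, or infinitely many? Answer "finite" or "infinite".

infinite

State s0 is reachable from the start and can reach an accepting state, and it lies on the cycle s0 → s4 → s1 → s0.
Traversing that cycle any number of times yields accepted strings of unbounded length, so the language is infinite.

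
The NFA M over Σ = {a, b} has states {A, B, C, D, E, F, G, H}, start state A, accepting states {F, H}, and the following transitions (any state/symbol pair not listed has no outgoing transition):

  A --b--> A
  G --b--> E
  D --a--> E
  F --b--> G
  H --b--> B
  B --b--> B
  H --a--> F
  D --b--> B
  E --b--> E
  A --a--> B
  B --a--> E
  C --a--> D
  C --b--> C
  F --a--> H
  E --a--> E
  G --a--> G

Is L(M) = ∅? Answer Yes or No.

Yes

The states reachable from the start state are {A, B, E}.
None of the accepting states {F, H} is reachable, so no string is accepted and L(M) = ∅.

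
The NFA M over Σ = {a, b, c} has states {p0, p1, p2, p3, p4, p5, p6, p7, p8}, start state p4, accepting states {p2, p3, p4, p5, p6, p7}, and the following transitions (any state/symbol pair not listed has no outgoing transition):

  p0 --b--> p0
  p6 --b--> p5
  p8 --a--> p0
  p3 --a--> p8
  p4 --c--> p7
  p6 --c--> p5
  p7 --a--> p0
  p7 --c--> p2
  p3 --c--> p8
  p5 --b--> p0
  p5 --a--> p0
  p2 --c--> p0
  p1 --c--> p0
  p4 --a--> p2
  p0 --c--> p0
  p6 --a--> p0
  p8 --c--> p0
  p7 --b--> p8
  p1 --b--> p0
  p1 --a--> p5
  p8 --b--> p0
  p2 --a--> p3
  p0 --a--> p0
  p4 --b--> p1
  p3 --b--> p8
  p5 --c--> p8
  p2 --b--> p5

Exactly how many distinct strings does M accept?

9

The useful subgraph on states {p1, p2, p3, p4, p5, p7} is acyclic, so L(M) is finite; the longest accepting path visits 4 useful states, giving maximum string length 3.
Counting accepting paths from p4 by length: 1 of length 0, 2 of length 1, 4 of length 2, 2 of length 3. Total 9.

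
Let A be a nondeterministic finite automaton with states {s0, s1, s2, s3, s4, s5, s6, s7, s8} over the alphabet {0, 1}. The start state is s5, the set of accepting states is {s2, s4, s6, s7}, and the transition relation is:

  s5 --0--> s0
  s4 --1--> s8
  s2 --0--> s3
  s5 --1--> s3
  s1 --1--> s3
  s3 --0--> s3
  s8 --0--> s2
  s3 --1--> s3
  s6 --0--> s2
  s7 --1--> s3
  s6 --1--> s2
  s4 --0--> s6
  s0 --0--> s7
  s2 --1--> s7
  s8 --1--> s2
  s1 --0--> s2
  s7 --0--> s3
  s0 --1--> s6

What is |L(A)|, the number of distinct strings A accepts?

The useful subgraph on states {s0, s2, s5, s6, s7} is acyclic, so L(A) is finite; the longest accepting path visits 5 useful states, giving maximum string length 4.
Counting accepting paths from s5 by length: 2 of length 2, 2 of length 3, 2 of length 4. Total 6.

6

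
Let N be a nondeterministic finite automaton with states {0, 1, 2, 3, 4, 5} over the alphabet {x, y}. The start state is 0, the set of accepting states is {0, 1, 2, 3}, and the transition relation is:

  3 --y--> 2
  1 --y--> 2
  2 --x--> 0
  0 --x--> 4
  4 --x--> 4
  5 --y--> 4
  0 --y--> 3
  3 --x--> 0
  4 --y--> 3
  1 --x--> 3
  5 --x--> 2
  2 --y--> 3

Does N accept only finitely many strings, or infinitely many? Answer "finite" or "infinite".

infinite

State 0 is reachable from the start and can reach an accepting state, and it lies on the cycle 0 → 3 → 0.
Traversing that cycle any number of times yields accepted strings of unbounded length, so the language is infinite.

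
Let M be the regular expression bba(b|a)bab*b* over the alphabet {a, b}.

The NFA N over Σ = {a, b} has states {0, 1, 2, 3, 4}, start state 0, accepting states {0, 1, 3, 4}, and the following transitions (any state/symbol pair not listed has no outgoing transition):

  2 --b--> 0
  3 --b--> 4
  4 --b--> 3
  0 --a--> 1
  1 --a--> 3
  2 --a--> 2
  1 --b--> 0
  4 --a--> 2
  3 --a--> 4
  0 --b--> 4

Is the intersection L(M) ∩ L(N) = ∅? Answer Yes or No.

The string bbaaba is accepted by both M and N.
Hence L(M) ∩ L(N) ≠ ∅.

No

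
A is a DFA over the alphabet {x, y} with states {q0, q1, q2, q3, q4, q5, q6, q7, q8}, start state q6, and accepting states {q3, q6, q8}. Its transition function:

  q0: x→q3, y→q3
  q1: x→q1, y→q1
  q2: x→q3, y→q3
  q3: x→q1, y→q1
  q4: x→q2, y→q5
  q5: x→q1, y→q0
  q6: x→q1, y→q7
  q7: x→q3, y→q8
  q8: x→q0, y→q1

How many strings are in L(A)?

5

The useful subgraph on states {q0, q3, q6, q7, q8} is acyclic, so L(A) is finite; the longest accepting path visits 5 useful states, giving maximum string length 4.
Counting accepting paths from q6 by length: 1 of length 0, 2 of length 2, 2 of length 4. Total 5.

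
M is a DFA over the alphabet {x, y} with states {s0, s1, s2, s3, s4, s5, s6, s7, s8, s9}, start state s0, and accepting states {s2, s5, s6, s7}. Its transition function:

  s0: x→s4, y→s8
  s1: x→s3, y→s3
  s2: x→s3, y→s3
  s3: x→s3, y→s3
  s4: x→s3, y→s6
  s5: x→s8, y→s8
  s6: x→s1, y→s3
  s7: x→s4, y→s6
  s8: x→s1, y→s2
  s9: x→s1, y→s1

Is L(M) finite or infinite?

The useful states (reachable from s0 and able to reach an accepting state) are {s0, s2, s4, s6, s8}.
Restricted to these states the transition graph has no cycle, so every accepting path has bounded length and L is finite.

finite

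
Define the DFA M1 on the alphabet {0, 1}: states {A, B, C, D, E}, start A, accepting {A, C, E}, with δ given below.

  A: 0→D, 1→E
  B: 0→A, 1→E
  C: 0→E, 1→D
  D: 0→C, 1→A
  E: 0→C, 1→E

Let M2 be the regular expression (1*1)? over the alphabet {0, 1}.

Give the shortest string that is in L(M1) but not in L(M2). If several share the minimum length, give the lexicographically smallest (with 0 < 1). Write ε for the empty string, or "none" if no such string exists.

The string 00 is accepted by M1 but not by M2.
No shorter string lies in the difference, and 00 is the lexicographically first length-2 string in L(M1) \ L(M2).

00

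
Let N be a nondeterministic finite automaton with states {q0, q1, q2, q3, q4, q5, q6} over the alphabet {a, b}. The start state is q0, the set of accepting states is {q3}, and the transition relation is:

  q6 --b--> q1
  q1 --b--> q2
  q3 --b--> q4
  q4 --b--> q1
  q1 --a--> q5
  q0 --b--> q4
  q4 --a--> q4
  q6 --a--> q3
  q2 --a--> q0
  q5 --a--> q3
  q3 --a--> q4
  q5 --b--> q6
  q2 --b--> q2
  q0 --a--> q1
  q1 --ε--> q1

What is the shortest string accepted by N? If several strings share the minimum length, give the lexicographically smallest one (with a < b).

A breadth-first search from q0 reaches an accepting state first via the path q0 → q1 → q5 → q3 on input aaa.
No string of length < 3 is accepted (BFS exhausts all shorter strings without reaching an accepting state), and aaa is the lexicographically least accepting string of length 3.

aaa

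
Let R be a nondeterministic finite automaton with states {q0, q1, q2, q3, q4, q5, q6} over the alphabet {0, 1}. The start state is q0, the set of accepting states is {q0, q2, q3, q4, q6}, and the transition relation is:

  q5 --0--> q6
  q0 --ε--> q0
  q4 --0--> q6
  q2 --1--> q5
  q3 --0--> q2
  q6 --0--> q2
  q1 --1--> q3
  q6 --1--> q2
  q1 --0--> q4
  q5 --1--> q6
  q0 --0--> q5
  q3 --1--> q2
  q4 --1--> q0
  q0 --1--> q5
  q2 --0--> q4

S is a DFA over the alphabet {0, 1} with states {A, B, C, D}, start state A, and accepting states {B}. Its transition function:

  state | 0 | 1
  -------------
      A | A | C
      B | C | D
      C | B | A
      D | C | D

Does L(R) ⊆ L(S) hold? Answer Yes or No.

The empty string ε is in L(R) but not in L(S).
So L(R) ⊄ L(S).

No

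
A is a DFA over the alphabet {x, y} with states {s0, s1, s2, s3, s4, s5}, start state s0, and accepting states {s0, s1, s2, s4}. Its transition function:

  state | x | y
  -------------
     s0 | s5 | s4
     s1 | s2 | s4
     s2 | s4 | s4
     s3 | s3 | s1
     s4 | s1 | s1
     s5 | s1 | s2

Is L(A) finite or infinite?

infinite

State s4 is reachable from the start and can reach an accepting state, and it lies on the cycle s4 → s1 → s2 → s4.
Traversing that cycle any number of times yields accepted strings of unbounded length, so the language is infinite.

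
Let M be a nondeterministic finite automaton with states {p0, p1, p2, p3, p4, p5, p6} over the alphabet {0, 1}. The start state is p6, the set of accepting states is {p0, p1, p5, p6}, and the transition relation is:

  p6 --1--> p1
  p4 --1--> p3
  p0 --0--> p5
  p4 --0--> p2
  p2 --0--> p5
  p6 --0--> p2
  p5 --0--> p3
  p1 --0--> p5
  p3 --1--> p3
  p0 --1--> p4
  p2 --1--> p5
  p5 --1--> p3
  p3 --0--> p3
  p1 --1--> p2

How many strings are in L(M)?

7

The useful subgraph on states {p1, p2, p5, p6} is acyclic, so L(M) is finite; the longest accepting path visits 4 useful states, giving maximum string length 3.
Counting accepting paths from p6 by length: 1 of length 0, 1 of length 1, 3 of length 2, 2 of length 3. Total 7.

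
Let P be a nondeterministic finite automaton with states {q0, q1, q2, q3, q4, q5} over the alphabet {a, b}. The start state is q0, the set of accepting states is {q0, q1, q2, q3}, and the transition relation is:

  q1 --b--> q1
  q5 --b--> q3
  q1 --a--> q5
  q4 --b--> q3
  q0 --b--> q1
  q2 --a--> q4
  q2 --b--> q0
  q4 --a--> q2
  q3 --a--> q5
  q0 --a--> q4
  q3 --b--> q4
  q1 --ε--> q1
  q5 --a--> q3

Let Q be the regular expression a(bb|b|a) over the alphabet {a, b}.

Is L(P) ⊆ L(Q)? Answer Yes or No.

No

The empty string ε is in L(P) but not in L(Q).
So L(P) ⊄ L(Q).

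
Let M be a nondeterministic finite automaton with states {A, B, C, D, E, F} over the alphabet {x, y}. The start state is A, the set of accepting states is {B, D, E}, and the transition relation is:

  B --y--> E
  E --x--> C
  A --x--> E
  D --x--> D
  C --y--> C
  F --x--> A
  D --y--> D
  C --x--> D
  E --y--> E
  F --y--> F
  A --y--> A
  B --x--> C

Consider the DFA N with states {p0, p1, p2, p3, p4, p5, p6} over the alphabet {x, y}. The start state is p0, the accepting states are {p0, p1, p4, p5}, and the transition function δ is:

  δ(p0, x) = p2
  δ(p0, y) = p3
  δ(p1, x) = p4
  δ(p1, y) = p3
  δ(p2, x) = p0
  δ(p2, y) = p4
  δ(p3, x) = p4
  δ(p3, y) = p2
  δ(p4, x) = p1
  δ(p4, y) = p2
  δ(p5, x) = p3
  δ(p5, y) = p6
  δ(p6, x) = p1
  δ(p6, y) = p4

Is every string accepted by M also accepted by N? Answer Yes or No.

The string x is in L(M) but not in L(N).
So L(M) ⊄ L(N).

No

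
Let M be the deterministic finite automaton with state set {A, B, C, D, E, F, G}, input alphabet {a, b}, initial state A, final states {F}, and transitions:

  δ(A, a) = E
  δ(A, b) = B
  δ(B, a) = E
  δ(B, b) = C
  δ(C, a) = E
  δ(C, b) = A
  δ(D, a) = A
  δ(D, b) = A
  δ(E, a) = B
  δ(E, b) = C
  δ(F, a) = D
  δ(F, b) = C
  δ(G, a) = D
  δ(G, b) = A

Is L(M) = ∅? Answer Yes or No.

Yes

The states reachable from the start state are {A, B, C, E}.
None of the accepting states {F} is reachable, so no string is accepted and L(M) = ∅.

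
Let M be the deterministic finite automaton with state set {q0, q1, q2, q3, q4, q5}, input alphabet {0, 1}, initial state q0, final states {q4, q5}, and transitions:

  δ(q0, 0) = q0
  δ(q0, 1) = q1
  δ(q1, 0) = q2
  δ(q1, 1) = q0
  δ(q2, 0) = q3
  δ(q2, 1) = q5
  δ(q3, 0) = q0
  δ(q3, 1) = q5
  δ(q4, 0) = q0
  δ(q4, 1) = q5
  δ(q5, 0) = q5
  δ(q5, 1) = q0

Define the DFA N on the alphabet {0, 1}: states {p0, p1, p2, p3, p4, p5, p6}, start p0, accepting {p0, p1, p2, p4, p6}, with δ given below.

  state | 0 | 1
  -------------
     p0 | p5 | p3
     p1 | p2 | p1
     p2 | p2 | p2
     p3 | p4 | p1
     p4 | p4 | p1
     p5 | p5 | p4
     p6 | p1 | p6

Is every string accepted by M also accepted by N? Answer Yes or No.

Exploring the product automaton M × N from the start pair (q0, p0), following both machines on each input symbol, reaches 15 state pairs: (q0, p0), (q0, p5), (q1, p3), (q1, p4), (q2, p4), (q0, p1), (q3, p4), (q5, p1), (q0, p2), (q1, p1), (q0, p4), (q5, p2), (q1, p2), (q2, p2), (q3, p2).
M accepts in {q4, q5} and N accepts in {p0, p1, p2, p4, p6}. The reachable pairs whose M-component is accepting are (q5, p1), (q5, p2); in each of them the N-component is accepting too, so the product for L(M) \ L(N) (M-component accepting, N-component rejecting) has no reachable accepting pair and the difference is empty.
Hence every string in L(M) is also in L(N).

Yes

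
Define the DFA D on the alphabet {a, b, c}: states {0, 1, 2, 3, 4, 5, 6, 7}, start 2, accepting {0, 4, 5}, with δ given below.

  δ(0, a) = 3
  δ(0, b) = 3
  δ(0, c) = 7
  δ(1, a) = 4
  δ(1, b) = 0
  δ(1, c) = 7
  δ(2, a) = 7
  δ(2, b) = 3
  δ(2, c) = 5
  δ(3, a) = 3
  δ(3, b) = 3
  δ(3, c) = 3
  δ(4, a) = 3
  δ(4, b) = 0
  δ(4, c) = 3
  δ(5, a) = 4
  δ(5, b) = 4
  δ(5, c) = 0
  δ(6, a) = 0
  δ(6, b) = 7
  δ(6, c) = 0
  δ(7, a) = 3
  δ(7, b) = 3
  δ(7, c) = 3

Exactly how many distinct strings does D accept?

The useful subgraph on states {0, 2, 4, 5} is acyclic, so L(D) is finite; the longest accepting path visits 4 useful states, giving maximum string length 3.
Counting accepting paths from 2 by length: 1 of length 1, 3 of length 2, 2 of length 3. Total 6.

6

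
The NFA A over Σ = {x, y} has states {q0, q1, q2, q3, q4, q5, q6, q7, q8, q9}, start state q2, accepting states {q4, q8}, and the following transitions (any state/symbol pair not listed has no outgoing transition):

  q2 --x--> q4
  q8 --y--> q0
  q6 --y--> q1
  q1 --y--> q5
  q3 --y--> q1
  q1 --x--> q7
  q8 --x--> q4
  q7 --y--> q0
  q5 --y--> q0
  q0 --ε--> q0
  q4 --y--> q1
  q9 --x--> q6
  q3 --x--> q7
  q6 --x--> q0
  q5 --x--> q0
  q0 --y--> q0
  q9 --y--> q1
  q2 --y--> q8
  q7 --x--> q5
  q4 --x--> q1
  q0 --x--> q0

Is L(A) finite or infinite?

finite

The useful states (reachable from q2 and able to reach an accepting state) are {q2, q4, q8}.
Restricted to these states the transition graph has no cycle, so every accepting path has bounded length and L is finite.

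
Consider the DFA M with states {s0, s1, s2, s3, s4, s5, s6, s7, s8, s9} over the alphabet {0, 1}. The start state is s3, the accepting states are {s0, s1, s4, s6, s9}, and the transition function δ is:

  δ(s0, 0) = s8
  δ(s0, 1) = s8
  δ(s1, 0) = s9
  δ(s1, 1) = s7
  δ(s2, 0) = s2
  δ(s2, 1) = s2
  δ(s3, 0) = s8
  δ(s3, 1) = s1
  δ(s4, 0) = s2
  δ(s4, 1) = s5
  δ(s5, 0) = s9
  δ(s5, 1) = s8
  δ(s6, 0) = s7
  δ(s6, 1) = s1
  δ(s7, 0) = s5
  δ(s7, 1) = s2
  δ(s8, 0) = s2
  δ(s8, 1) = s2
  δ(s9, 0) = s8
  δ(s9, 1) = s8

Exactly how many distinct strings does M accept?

3

The useful subgraph on states {s1, s3, s5, s7, s9} is acyclic, so L(M) is finite; the longest accepting path visits 5 useful states, giving maximum string length 4.
Counting accepting paths from s3 by length: 1 of length 1, 1 of length 2, 1 of length 4. Total 3.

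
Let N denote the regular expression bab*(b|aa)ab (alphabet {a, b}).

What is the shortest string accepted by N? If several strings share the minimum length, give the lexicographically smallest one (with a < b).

babab

By inspection of the expression, no string of length less than 5 matches, and babab is the lexicographically first match of length 5.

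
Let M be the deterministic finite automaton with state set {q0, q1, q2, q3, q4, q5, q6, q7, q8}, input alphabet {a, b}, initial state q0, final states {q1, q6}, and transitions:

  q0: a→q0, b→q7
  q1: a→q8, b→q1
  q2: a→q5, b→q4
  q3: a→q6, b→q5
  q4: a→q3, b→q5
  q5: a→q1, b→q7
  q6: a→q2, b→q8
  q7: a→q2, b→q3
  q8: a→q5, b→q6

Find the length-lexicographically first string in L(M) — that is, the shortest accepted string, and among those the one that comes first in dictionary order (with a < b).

bba

A breadth-first search from q0 reaches an accepting state first via the path q0 → q7 → q3 → q6 on input bba.
No string of length < 3 is accepted (BFS exhausts all shorter strings without reaching an accepting state), and bba is the lexicographically least accepting string of length 3.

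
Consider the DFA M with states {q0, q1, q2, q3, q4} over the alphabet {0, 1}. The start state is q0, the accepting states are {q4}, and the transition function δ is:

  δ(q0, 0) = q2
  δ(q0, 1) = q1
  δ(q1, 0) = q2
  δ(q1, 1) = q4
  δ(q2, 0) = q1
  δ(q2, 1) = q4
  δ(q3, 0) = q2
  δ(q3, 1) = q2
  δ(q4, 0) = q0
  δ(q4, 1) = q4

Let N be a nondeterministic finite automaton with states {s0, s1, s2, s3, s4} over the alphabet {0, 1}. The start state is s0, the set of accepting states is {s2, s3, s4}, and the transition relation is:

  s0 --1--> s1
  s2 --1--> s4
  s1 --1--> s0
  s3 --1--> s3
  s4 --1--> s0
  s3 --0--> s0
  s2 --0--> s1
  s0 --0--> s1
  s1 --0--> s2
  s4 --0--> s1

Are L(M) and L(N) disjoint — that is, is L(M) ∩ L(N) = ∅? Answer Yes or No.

No

The string 001 is accepted by both M and N.
Hence L(M) ∩ L(N) ≠ ∅.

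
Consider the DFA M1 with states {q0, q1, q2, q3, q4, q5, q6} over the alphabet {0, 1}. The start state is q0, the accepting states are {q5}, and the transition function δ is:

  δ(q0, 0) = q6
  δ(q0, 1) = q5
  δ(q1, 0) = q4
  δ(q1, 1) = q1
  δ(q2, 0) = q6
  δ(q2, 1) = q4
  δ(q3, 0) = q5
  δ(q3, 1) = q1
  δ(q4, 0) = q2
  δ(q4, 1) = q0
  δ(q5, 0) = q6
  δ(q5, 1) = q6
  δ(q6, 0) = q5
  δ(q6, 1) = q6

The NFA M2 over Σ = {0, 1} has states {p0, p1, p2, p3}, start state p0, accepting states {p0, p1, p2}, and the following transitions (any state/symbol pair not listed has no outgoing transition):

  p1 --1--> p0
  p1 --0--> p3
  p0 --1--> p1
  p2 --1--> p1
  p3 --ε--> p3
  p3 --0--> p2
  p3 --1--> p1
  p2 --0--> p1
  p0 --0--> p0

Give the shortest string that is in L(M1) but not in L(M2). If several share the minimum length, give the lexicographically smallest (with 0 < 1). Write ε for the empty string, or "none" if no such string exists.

010

The string 010 is accepted by M1 but not by M2.
No shorter string lies in the difference, and 010 is the lexicographically first length-3 string in L(M1) \ L(M2).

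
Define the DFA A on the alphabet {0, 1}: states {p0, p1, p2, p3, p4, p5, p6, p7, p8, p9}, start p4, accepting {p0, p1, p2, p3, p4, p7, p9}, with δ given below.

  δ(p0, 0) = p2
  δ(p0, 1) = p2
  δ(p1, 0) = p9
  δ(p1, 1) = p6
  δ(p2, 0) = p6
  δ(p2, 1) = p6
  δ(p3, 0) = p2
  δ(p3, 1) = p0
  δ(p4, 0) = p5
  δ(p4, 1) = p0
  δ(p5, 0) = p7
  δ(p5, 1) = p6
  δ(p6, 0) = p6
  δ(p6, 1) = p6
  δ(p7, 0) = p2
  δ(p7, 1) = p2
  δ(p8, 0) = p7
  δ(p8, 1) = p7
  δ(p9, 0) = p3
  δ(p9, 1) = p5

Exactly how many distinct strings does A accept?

The useful subgraph on states {p0, p2, p4, p5, p7} is acyclic, so L(A) is finite; the longest accepting path visits 4 useful states, giving maximum string length 3.
Counting accepting paths from p4 by length: 1 of length 0, 1 of length 1, 3 of length 2, 2 of length 3. Total 7.

7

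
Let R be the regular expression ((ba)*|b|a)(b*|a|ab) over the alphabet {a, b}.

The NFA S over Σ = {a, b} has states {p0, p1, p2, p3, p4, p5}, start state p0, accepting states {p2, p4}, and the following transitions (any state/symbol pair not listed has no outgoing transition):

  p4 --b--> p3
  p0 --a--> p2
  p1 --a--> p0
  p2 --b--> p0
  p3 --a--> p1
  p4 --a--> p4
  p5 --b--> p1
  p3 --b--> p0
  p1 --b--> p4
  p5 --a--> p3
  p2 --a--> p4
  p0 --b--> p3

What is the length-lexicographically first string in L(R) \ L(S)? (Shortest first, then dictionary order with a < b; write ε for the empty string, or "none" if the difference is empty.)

ε

The empty string ε is accepted by R but not by S.
Since ε is the unique shortest string, it is the required witness.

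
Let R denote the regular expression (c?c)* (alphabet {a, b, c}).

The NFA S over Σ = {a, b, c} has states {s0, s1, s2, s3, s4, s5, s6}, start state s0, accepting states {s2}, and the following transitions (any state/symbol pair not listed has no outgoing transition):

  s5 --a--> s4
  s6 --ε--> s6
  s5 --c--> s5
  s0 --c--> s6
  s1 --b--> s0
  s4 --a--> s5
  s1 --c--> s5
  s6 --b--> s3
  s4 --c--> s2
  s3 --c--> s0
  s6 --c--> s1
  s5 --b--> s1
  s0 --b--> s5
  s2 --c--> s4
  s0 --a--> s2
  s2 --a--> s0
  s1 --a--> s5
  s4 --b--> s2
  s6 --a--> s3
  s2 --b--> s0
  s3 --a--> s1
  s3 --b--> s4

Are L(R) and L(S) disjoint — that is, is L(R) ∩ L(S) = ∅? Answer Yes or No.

Converting the expression R to a DFA (subset construction, then merging equivalent states) gives the minimal DFA with states {r0, r1}, start state r0, accepting states {r0} and transitions r0: a→r1, b→r1, c→r0; r1: a→r1, b→r1, c→r1.
Exploring the product automaton R × S from the start pair (r0, s0), following both machines on each input symbol, reaches 11 state pairs: (r0, s0), (r1, s2), (r1, s5), (r0, s6), (r1, s0), (r1, s4), (r1, s1), (r1, s3), (r0, s1), (r1, s6), (r0, s5).
R accepts in {r0} and S accepts in {s2}; no reachable pair has both components accepting, so no string drives both machines to acceptance simultaneously and L(R) ∩ L(S) = ∅.
So no string is accepted by both, and the intersection is empty.

Yes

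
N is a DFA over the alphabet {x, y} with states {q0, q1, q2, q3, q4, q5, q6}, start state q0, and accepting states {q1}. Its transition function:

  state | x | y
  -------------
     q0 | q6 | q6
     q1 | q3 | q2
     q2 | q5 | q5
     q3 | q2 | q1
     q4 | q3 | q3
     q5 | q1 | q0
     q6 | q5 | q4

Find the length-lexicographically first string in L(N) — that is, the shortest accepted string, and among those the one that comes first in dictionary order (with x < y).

A breadth-first search from q0 reaches an accepting state first via the path q0 → q6 → q5 → q1 on input xxx.
No string of length < 3 is accepted (BFS exhausts all shorter strings without reaching an accepting state), and xxx is the lexicographically least accepting string of length 3.

xxx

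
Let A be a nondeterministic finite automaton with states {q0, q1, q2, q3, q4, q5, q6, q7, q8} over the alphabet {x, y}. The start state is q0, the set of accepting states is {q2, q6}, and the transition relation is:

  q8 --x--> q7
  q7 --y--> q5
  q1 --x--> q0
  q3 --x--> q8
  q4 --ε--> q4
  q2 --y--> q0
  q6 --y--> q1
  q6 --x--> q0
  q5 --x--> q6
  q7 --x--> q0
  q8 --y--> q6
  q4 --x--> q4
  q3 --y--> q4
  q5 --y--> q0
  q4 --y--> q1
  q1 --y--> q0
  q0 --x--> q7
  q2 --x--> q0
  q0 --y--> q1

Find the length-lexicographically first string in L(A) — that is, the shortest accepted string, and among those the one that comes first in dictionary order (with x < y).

xyx

A breadth-first search from q0 reaches an accepting state first via the path q0 → q7 → q5 → q6 on input xyx.
No string of length < 3 is accepted (BFS exhausts all shorter strings without reaching an accepting state), and xyx is the lexicographically least accepting string of length 3.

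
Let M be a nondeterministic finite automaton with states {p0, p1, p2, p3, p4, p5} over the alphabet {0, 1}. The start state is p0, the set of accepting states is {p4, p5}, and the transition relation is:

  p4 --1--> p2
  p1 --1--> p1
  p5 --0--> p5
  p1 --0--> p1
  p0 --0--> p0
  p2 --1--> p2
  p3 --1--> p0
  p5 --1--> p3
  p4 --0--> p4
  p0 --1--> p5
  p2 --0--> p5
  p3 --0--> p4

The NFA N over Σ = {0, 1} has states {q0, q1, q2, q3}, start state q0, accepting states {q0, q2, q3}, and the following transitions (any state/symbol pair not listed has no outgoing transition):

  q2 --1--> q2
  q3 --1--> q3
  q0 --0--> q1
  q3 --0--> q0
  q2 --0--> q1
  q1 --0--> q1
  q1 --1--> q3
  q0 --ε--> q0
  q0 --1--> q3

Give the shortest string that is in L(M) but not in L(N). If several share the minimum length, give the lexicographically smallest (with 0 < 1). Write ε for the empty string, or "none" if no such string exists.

100

The string 100 is accepted by M but not by N.
No shorter string lies in the difference, and 100 is the lexicographically first length-3 string in L(M) \ L(N).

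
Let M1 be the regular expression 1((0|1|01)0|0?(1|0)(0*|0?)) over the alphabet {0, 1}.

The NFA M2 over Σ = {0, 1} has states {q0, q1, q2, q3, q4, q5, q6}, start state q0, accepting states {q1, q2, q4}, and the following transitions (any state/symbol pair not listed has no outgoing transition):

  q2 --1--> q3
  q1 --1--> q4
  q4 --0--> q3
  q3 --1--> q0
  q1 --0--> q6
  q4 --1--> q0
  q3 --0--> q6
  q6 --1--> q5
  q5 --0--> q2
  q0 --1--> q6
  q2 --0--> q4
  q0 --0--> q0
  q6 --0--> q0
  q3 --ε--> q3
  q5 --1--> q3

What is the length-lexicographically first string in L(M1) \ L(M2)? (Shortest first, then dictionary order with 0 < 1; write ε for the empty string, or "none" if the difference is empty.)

10

The string 10 is accepted by M1 but not by M2.
No shorter string lies in the difference, and 10 is the lexicographically first length-2 string in L(M1) \ L(M2).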